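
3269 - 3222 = 47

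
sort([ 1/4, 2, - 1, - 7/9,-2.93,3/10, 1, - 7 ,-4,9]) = [  -  7,-4, - 2.93,-1,  -  7/9, 1/4,3/10, 1,2, 9] 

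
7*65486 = 458402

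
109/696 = 109/696 = 0.16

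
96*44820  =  4302720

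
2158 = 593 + 1565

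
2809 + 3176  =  5985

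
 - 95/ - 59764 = 95/59764= 0.00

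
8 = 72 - 64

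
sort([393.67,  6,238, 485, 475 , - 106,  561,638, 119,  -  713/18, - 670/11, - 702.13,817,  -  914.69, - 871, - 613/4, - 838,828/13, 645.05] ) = [ - 914.69,-871, - 838, - 702.13, - 613/4, - 106, - 670/11,- 713/18,6, 828/13, 119, 238 , 393.67,475, 485, 561, 638, 645.05 , 817] 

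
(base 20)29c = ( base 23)1k3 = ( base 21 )255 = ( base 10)992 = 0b1111100000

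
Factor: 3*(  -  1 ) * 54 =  - 162 = - 2^1*3^4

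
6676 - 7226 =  - 550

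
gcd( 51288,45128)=8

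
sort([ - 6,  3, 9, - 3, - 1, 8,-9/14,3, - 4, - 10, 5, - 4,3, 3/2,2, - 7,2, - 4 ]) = [ - 10, - 7, - 6, - 4 , - 4, - 4 ,  -  3, - 1, - 9/14, 3/2, 2,2,3,3, 3,5,8,9] 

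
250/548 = 125/274=0.46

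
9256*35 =323960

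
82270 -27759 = 54511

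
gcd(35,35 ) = 35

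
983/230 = 983/230 = 4.27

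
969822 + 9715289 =10685111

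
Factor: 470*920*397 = 2^4*5^2 * 23^1*47^1*397^1 = 171662800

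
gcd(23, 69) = 23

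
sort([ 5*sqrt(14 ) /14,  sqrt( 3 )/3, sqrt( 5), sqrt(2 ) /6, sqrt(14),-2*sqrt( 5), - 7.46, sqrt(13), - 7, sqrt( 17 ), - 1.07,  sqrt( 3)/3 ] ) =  [  -  7.46, - 7,- 2*sqrt(5), - 1.07,sqrt(2 )/6,sqrt( 3)/3,sqrt(3 ) /3 , 5*sqrt(14)/14,  sqrt( 5),sqrt(13),sqrt(14),  sqrt(17)]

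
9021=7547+1474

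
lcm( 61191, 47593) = 428337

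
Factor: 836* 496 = 2^6*11^1*19^1 * 31^1 = 414656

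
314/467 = 314/467 = 0.67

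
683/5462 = 683/5462 = 0.13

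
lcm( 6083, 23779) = 261569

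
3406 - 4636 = - 1230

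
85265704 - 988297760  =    -  903032056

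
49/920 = 49/920 =0.05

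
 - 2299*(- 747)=1717353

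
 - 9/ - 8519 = 9/8519 =0.00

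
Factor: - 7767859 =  - 11^1*23^1*30703^1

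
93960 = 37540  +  56420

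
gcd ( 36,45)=9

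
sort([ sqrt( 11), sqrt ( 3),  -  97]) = [  -  97 , sqrt( 3 ) , sqrt (11)]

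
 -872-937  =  -1809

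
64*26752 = 1712128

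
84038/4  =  42019/2 = 21009.50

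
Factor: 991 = 991^1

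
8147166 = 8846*921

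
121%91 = 30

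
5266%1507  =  745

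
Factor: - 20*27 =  - 2^2*3^3*5^1 =-540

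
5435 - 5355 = 80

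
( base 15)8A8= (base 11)1520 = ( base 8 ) 3646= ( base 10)1958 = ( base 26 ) 2n8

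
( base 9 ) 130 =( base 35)33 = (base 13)84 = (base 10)108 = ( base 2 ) 1101100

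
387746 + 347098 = 734844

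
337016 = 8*42127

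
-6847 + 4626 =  - 2221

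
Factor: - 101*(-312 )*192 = 2^9*3^2*13^1*101^1 = 6050304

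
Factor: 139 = 139^1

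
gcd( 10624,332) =332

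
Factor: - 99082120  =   - 2^3*5^1 *17^1*145709^1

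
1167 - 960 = 207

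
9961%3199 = 364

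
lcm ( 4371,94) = 8742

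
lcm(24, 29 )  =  696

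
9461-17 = 9444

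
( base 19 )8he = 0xC99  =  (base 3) 11102110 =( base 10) 3225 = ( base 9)4373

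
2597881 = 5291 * 491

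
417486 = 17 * 24558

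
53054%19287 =14480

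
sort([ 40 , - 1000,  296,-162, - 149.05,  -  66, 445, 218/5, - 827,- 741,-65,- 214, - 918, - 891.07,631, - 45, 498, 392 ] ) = [ - 1000,-918,  -  891.07, - 827, - 741 , -214 ,- 162, - 149.05,  -  66, - 65,-45,40, 218/5 , 296, 392, 445 , 498, 631 ] 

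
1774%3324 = 1774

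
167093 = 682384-515291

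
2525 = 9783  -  7258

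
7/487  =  7/487 = 0.01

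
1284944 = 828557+456387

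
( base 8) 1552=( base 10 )874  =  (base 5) 11444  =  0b1101101010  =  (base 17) 307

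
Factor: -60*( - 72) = 4320= 2^5*3^3*5^1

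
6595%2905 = 785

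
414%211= 203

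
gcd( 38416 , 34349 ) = 49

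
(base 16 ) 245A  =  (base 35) 7kv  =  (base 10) 9306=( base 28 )BOA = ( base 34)81O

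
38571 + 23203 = 61774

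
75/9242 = 75/9242 = 0.01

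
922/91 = 10+12/91 = 10.13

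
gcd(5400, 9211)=1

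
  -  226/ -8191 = 226/8191 = 0.03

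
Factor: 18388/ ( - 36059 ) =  - 2^2*107^( - 1)* 337^( - 1 ) * 4597^1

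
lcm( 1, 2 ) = 2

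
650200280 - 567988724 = 82211556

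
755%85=75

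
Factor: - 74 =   -  2^1*37^1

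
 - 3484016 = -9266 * 376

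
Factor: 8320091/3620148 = 2^(  -  2 )*3^ ( - 1)*7^( - 1)*13^1*71^(-1)*607^ ( - 1)*640007^1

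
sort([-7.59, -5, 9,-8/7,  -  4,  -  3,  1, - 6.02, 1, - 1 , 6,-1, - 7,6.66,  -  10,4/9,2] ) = [  -  10, - 7.59, - 7, - 6.02, - 5, - 4,- 3, - 8/7, - 1, - 1,4/9, 1, 1, 2,6 , 6.66, 9 ]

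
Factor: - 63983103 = -3^1*21327701^1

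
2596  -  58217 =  - 55621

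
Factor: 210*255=53550 = 2^1*3^2*5^2*7^1  *  17^1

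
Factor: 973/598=2^( - 1)*7^1*13^( - 1 ) * 23^( - 1)*139^1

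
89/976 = 89/976 = 0.09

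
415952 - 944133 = -528181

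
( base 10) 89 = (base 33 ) 2N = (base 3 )10022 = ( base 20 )49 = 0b1011001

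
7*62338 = 436366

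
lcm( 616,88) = 616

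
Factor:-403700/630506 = -550/859 = -2^1*5^2 * 11^1*859^(- 1 )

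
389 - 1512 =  - 1123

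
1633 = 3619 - 1986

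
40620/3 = 13540 = 13540.00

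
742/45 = 742/45 = 16.49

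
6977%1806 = 1559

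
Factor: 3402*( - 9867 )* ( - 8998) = 2^2*3^6*  7^1 *11^2*13^1 *23^1 * 409^1  =  302040670932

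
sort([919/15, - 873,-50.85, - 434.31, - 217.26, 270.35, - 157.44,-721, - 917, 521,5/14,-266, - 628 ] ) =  [  -  917,-873, - 721, - 628, - 434.31, - 266,- 217.26, - 157.44 ,- 50.85, 5/14,919/15, 270.35,521 ] 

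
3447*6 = 20682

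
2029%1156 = 873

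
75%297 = 75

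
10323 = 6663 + 3660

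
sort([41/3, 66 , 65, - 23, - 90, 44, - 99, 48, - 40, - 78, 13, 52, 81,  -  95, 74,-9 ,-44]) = [-99, -95,  -  90, - 78,- 44, - 40,-23, - 9, 13,41/3, 44, 48,52,65, 66,74,81 ] 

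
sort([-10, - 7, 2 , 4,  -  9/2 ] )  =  [ -10, - 7,-9/2, 2, 4 ]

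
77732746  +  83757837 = 161490583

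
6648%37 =25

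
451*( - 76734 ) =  - 34607034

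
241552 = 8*30194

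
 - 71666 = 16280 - 87946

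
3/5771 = 3/5771 = 0.00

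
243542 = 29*8398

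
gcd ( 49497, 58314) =3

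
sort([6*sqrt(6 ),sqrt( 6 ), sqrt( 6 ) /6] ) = [ sqrt(6 ) /6,sqrt( 6 ),6*sqrt (6)]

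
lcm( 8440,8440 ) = 8440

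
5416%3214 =2202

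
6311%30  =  11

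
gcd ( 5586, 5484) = 6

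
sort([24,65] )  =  [ 24,65]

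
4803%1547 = 162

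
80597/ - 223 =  - 362 + 129/223 = - 361.42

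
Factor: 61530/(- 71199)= - 70/81 = - 2^1*3^( - 4)*5^1*7^1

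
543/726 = 181/242 = 0.75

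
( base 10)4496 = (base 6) 32452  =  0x1190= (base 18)DFE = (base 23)8bb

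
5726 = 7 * 818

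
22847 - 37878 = - 15031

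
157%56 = 45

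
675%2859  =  675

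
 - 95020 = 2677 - 97697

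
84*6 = 504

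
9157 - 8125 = 1032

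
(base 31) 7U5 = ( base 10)7662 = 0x1DEE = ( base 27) adl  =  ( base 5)221122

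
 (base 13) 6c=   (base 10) 90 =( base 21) 46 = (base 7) 156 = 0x5A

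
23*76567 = 1761041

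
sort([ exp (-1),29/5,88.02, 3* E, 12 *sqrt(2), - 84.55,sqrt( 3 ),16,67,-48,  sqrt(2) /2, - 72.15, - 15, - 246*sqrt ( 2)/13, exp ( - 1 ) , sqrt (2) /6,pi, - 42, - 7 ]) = [ - 84.55, - 72.15,  -  48, - 42, - 246* sqrt ( 2 )/13, - 15, - 7,sqrt( 2)/6,exp( - 1 ) , exp(- 1),sqrt (2)/2,  sqrt( 3),pi, 29/5,  3 * E,16, 12*sqrt (2), 67, 88.02] 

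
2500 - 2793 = - 293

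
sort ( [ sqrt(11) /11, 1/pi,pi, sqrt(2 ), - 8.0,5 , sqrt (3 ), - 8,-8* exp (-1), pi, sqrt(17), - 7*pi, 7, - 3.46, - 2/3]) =[ - 7*pi ,-8.0,-8, - 3.46, - 8*exp ( - 1),-2/3,sqrt(11) /11, 1/pi,sqrt( 2),sqrt( 3) , pi, pi, sqrt ( 17),  5, 7]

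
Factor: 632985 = 3^1 *5^1*19^1 * 2221^1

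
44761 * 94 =4207534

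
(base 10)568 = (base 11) 477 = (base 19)1AH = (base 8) 1070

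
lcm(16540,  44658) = 446580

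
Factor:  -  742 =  - 2^1*7^1*53^1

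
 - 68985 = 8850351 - 8919336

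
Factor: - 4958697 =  - 3^1 * 1652899^1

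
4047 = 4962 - 915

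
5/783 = 5/783 = 0.01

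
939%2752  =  939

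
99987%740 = 87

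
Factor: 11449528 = 2^3*1431191^1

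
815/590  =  1  +  45/118 = 1.38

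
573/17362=573/17362 = 0.03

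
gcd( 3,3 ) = 3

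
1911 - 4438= - 2527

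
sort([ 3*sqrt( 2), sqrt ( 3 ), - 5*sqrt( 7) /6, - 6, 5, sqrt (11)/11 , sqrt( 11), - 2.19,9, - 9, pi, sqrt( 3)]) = [ - 9, - 6, - 5*sqrt( 7)/6, - 2.19, sqrt( 11)/11, sqrt( 3), sqrt ( 3), pi,sqrt( 11), 3*sqrt( 2),  5,9]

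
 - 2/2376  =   - 1 + 1187/1188= - 0.00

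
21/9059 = 21/9059 = 0.00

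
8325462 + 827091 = 9152553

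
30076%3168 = 1564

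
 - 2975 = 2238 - 5213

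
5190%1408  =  966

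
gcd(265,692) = 1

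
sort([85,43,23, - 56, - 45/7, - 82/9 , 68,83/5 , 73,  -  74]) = [ - 74,-56,  -  82/9,  -  45/7, 83/5, 23, 43, 68,73, 85]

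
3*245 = 735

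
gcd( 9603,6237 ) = 99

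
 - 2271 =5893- 8164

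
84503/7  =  12071+6/7 = 12071.86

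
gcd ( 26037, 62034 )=3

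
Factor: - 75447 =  - 3^2*83^1*101^1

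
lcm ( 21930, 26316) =131580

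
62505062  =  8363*7474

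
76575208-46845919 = 29729289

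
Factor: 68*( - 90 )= - 2^3 * 3^2*5^1*17^1= - 6120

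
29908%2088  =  676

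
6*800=4800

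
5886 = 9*654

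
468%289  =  179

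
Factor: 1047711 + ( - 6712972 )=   -  7^1 * 809323^1 = - 5665261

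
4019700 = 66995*60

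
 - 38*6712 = -255056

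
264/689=264/689 = 0.38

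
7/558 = 7/558 = 0.01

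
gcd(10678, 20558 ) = 38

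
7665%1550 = 1465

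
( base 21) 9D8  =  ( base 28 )5bm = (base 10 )4250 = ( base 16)109A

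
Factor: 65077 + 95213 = 2^1*3^2*5^1*13^1 * 137^1 =160290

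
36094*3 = 108282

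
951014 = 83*11458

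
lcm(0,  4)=0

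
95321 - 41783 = 53538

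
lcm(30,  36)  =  180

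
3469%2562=907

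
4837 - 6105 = -1268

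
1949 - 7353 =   -  5404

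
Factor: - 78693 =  - 3^1*17^1*1543^1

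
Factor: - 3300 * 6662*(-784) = 17235926400 = 2^7*3^1 * 5^2*7^2*11^1*3331^1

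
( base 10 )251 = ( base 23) al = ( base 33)7K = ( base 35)76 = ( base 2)11111011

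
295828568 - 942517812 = -646689244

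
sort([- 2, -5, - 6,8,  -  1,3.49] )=[  -  6, -5, - 2, - 1,  3.49, 8]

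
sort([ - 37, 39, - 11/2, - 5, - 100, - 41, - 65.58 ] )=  [ - 100, - 65.58, - 41 , - 37, - 11/2, - 5, 39 ] 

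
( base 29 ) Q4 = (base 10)758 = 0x2f6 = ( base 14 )3C2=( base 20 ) 1HI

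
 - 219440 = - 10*21944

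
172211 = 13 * 13247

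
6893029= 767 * 8987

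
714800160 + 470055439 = 1184855599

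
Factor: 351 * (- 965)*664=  - 224906760  =  - 2^3*3^3*5^1*13^1  *83^1*193^1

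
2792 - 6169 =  - 3377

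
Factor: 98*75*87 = 2^1 * 3^2*5^2*7^2*29^1 = 639450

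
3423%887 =762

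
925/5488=925/5488 = 0.17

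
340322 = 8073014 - 7732692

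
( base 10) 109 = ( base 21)54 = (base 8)155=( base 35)34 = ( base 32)3D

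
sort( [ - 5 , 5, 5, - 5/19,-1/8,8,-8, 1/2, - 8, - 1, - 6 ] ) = [ - 8,-8, - 6, - 5, - 1, - 5/19, - 1/8,  1/2, 5,5, 8]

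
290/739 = 290/739 =0.39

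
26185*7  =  183295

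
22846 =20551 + 2295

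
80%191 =80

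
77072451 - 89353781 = - 12281330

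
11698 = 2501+9197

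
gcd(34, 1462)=34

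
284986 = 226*1261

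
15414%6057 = 3300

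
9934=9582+352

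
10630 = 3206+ 7424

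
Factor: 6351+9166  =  15517 = 59^1*263^1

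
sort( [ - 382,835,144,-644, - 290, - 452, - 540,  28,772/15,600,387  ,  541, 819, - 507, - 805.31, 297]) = [ - 805.31,-644, - 540, - 507, - 452, -382, - 290,28, 772/15,144,297,387,  541,600,819,835] 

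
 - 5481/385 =-15 + 42/55 = - 14.24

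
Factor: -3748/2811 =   -  4/3 = - 2^2*3^( - 1)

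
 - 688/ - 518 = 344/259 = 1.33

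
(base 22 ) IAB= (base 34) 7p1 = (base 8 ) 21357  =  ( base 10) 8943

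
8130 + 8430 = 16560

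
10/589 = 10/589 = 0.02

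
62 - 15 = 47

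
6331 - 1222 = 5109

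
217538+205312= 422850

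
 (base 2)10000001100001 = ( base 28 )AG1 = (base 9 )12330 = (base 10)8289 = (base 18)17a9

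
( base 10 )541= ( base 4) 20131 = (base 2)1000011101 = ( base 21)14g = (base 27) k1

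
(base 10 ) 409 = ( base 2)110011001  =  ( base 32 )CP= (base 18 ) 14D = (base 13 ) 256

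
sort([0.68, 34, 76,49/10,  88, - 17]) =[ - 17, 0.68, 49/10, 34 , 76, 88]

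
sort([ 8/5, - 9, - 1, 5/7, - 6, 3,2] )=[ - 9 ,- 6, - 1,5/7,8/5, 2,  3]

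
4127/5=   4127/5 = 825.40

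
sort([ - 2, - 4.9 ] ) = [ - 4.9 , - 2]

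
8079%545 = 449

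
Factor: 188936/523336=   113/313= 113^1* 313^(  -  1 )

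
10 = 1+9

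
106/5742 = 53/2871= 0.02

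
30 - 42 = -12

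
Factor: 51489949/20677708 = 2^(-2)*7^1*59^1*124673^1*5169427^( - 1 ) 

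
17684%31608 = 17684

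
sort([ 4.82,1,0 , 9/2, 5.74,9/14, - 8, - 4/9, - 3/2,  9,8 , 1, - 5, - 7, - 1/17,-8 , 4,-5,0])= [ - 8, - 8 ,-7, - 5,  -  5, - 3/2,- 4/9, - 1/17,0, 0,9/14,1,1, 4, 9/2,4.82,5.74,8,9 ]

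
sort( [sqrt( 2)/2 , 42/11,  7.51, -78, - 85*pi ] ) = [ - 85*  pi,-78, sqrt( 2)/2,42/11, 7.51] 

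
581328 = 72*8074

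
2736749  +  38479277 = 41216026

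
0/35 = 0 = 0.00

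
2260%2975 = 2260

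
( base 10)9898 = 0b10011010101010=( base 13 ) 4675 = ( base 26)EGI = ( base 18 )1C9G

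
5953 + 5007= 10960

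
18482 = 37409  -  18927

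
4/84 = 1/21= 0.05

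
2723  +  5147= 7870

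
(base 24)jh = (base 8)731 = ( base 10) 473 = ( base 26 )i5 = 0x1D9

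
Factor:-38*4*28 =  - 2^5*7^1*19^1=- 4256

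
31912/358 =89 + 25/179=   89.14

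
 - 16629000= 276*(  -  60250)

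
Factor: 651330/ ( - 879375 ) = -2^1*3^1*5^( - 3) * 7^( -1 )*67^( -1)*7237^1 = -43422/58625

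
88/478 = 44/239 = 0.18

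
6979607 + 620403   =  7600010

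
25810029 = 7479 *3451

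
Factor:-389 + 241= -148 =-2^2*37^1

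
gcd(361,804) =1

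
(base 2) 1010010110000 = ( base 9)7234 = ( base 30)5QG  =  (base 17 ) 1159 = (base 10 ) 5296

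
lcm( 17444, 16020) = 784980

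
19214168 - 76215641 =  - 57001473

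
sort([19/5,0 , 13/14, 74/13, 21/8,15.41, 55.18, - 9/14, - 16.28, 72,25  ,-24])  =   [ - 24, - 16.28,-9/14, 0 , 13/14,21/8 , 19/5, 74/13,15.41, 25,55.18,72] 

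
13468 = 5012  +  8456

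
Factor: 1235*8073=3^3 * 5^1 * 13^2 * 19^1*23^1 = 9970155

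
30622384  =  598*51208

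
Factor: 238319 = 67^1 * 3557^1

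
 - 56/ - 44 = 1 + 3/11 = 1.27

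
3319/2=3319/2 = 1659.50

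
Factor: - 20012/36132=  - 3^( - 1)*3011^( - 1 )*5003^1 = - 5003/9033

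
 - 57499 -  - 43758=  - 13741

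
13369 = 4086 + 9283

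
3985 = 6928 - 2943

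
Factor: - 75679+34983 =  - 2^3*5087^1 = - 40696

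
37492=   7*5356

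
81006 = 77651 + 3355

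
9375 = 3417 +5958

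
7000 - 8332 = -1332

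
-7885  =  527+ - 8412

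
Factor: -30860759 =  - 30860759^1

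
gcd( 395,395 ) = 395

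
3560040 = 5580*638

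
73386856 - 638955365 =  - 565568509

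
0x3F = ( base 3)2100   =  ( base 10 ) 63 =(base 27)29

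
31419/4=31419/4 = 7854.75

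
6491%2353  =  1785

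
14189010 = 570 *24893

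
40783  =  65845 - 25062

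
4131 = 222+3909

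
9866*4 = 39464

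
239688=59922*4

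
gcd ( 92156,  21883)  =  1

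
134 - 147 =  - 13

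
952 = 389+563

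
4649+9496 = 14145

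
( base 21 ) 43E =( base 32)1ph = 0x731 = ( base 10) 1841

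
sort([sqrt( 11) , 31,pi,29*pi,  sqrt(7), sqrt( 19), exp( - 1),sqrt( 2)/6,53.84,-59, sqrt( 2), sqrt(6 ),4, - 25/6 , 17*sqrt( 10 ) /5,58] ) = [  -  59, - 25/6,sqrt( 2)/6,exp ( - 1 ),  sqrt (2 ) , sqrt(6) , sqrt( 7) , pi, sqrt( 11), 4,sqrt( 19),17 * sqrt( 10 ) /5,31, 53.84,58 , 29 * pi ]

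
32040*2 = 64080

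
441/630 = 7/10 = 0.70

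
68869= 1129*61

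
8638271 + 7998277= 16636548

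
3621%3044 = 577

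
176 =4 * 44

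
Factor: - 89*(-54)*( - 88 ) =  - 2^4*3^3*11^1 * 89^1 = - 422928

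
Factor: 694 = 2^1*347^1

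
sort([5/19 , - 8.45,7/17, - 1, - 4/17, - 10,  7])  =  [-10, - 8.45, - 1, - 4/17,5/19, 7/17,7]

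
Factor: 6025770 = 2^1 * 3^2 *5^1*  23^1 * 41^1  *71^1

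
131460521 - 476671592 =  - 345211071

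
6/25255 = 6/25255 = 0.00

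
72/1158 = 12/193  =  0.06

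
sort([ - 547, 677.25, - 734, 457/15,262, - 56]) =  [- 734, - 547, -56, 457/15,262,677.25] 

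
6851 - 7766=-915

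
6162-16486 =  - 10324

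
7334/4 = 3667/2 = 1833.50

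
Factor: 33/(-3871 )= -3^1*7^ ( -2)*11^1*79^( - 1)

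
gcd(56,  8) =8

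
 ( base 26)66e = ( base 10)4226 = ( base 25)6j1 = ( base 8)10202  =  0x1082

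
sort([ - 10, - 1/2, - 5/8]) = [ - 10, - 5/8, - 1/2 ] 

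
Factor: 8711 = 31^1  *  281^1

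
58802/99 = 593 + 95/99= 593.96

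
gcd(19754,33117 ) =581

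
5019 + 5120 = 10139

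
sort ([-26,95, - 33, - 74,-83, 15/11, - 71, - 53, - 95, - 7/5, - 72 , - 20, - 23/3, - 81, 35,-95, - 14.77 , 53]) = [ - 95, - 95 , -83,-81,-74, - 72 , - 71,-53, - 33, - 26, - 20, - 14.77,-23/3, - 7/5,15/11, 35,53, 95 ]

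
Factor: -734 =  - 2^1*367^1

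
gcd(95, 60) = 5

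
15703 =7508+8195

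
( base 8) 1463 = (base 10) 819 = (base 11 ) 685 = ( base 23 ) 1ce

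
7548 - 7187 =361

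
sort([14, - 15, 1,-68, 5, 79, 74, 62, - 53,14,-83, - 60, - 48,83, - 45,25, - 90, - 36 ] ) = [ -90, - 83, - 68, - 60, - 53 , - 48,-45,-36, - 15,1,5,14,14,25,62, 74,  79,83 ]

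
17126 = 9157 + 7969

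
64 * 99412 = 6362368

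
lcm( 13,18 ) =234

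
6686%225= 161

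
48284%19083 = 10118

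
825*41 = 33825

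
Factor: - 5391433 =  - 283^1*19051^1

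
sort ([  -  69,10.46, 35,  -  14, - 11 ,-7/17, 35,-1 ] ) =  [ - 69, - 14,-11,-1 ,  -  7/17,  10.46, 35,35] 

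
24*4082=97968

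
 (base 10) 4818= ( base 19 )D6B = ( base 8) 11322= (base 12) 2956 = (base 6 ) 34150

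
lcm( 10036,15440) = 200720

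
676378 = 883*766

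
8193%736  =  97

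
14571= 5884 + 8687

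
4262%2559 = 1703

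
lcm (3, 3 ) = 3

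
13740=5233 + 8507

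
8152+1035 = 9187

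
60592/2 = 30296 = 30296.00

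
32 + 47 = 79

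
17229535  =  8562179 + 8667356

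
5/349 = 5/349 = 0.01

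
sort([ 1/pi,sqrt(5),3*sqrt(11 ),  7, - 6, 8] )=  [  -  6, 1/pi,sqrt( 5) , 7,8, 3*sqrt(11 )]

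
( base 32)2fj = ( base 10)2547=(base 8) 4763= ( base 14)cdd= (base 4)213303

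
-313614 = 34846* (-9)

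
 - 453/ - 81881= 453/81881 =0.01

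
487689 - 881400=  - 393711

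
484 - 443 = 41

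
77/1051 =77/1051 = 0.07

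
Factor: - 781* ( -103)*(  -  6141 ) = -494000463=-  3^1*11^1 * 23^1*71^1 * 89^1  *103^1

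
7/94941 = 1/13563 =0.00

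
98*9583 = 939134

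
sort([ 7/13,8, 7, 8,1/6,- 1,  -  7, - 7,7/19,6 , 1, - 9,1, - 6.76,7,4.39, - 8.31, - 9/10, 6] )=[ - 9, - 8.31, - 7, - 7, - 6.76,  -  1, - 9/10,1/6,7/19 , 7/13,1,  1,4.39,6,6,7,7, 8,8] 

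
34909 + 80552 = 115461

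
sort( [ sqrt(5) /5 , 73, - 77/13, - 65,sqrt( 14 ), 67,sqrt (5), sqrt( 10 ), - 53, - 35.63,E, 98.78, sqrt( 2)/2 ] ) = [ - 65, - 53, - 35.63, - 77/13, sqrt(5 ) /5,  sqrt ( 2 ) /2,  sqrt (5), E,sqrt(10 ), sqrt (14),67, 73, 98.78 ]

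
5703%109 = 35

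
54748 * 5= 273740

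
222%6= 0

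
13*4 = 52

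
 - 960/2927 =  - 960/2927 = -0.33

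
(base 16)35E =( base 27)14p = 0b1101011110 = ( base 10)862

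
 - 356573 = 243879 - 600452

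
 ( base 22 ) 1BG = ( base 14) 3B0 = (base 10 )742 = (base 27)10d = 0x2E6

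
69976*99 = 6927624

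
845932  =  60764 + 785168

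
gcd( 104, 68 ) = 4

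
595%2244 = 595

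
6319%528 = 511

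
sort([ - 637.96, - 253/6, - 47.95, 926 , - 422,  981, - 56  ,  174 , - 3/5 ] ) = [ -637.96, - 422,-56, - 47.95,-253/6, - 3/5,174,926, 981 ] 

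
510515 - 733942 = - 223427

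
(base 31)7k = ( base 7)456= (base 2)11101101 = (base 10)237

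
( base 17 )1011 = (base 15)16db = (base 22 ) A43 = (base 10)4931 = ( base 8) 11503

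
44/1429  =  44/1429 = 0.03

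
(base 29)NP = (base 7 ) 2006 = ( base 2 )1010110100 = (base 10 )692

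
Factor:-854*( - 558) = 476532 = 2^2* 3^2*7^1*31^1 * 61^1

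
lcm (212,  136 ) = 7208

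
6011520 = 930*6464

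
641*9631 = 6173471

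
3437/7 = 491 = 491.00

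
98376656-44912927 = 53463729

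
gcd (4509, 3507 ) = 501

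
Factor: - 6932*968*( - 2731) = 2^5 *11^2  *  1733^1*2731^1 = 18325490656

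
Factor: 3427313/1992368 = 2^(-4)*7^(  -  1 ) *41^1 * 179^1*467^1 * 17789^( - 1) 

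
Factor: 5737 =5737^1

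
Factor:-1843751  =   - 7^1*13^1*20261^1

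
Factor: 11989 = 19^1*631^1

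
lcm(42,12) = 84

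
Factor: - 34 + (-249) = -283 = - 283^1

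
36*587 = 21132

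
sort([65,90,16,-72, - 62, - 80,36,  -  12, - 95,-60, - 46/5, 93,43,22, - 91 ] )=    [ -95,-91,-80, - 72, - 62,- 60,-12, - 46/5, 16, 22, 36,  43, 65 , 90, 93] 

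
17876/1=17876 = 17876.00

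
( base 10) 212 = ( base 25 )8c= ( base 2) 11010100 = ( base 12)158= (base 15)E2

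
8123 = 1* 8123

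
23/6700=23/6700= 0.00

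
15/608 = 15/608 = 0.02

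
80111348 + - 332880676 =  - 252769328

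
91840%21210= 7000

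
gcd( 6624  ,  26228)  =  4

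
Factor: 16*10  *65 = 10400 = 2^5 *5^2*13^1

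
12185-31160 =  -18975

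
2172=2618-446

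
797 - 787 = 10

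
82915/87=953+4/87 = 953.05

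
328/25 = 13+3/25 = 13.12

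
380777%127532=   125713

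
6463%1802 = 1057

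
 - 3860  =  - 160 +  - 3700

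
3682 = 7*526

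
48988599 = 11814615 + 37173984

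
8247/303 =27 + 22/101 = 27.22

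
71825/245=293  +  8/49 =293.16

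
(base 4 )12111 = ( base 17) 16e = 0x195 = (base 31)d2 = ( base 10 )405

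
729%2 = 1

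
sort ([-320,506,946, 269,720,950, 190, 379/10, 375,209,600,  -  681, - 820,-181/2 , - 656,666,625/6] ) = [-820, - 681, - 656, - 320, - 181/2,379/10,625/6,190, 209, 269, 375,506,600,666,720,946,950]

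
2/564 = 1/282=0.00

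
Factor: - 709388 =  - 2^2*177347^1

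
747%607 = 140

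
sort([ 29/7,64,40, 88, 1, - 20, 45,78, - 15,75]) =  [ - 20, - 15, 1, 29/7, 40,45, 64,75,  78,88]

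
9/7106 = 9/7106 = 0.00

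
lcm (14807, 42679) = 725543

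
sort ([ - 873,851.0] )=[ - 873,  851.0]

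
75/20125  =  3/805 = 0.00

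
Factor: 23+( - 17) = 6 = 2^1*3^1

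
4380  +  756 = 5136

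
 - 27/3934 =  - 27/3934=- 0.01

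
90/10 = 9 = 9.00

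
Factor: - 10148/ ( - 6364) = 37^( - 1 )*59^1 = 59/37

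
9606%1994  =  1630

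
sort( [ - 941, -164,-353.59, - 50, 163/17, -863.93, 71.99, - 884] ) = [ - 941, - 884, - 863.93,-353.59 , - 164, - 50,163/17, 71.99]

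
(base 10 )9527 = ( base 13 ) 444b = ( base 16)2537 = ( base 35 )7R7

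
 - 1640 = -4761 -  - 3121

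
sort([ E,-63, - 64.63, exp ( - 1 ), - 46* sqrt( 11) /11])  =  [ - 64.63,-63, - 46*sqrt(11 ) /11, exp ( - 1), E]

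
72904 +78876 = 151780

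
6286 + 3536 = 9822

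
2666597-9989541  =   - 7322944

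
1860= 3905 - 2045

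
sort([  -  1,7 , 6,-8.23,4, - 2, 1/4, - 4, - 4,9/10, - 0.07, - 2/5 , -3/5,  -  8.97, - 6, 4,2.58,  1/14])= [ - 8.97, - 8.23, - 6, - 4 , - 4 , - 2, - 1, - 3/5, - 2/5, - 0.07 , 1/14 , 1/4,  9/10,2.58,  4, 4,6,7] 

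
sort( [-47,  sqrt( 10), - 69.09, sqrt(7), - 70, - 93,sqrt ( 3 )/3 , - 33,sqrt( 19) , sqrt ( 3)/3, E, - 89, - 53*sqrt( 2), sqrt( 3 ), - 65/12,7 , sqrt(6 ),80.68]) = [-93 , - 89,-53*sqrt ( 2),  -  70,-69.09 , - 47, - 33, - 65/12,sqrt( 3 ) /3,sqrt( 3)/3,sqrt ( 3),sqrt (6 ), sqrt( 7),E , sqrt( 10), sqrt( 19),7,80.68 ]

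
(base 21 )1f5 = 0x2F9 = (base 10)761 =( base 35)LQ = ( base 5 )11021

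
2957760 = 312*9480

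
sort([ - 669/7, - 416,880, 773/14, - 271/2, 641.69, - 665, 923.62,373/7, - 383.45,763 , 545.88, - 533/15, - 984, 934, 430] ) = [ - 984,-665, - 416, - 383.45,  -  271/2, - 669/7,-533/15,373/7, 773/14,430, 545.88, 641.69  ,  763 , 880, 923.62,934 ] 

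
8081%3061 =1959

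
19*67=1273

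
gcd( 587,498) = 1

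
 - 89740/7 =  - 12820 = - 12820.00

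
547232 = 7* 78176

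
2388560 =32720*73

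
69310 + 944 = 70254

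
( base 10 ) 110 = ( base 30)3K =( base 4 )1232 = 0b1101110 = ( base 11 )a0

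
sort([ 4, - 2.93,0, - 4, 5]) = [-4, - 2.93, 0 , 4,5 ]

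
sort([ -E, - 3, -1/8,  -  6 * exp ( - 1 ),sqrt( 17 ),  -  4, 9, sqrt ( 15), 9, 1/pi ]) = [ - 4,-3, - E, - 6 * exp(- 1), - 1/8,1/pi, sqrt(15 ),sqrt( 17 ), 9, 9] 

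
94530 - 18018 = 76512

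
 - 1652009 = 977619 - 2629628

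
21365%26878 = 21365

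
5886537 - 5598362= 288175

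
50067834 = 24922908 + 25144926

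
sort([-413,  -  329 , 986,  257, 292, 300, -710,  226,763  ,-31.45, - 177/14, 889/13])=[  -  710, - 413, - 329, - 31.45  ,- 177/14  ,  889/13, 226, 257,292, 300,  763, 986]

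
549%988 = 549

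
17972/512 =4493/128 =35.10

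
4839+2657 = 7496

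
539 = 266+273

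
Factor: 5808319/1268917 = 11^1*13^( - 1)*19^1*27791^1*97609^(-1 )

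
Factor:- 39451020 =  - 2^2*3^1*5^1*7^1*29^1 * 41^1 *79^1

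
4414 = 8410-3996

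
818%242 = 92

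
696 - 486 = 210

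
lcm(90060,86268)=8195460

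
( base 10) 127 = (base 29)4B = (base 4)1333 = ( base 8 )177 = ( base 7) 241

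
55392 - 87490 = -32098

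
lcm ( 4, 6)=12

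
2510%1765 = 745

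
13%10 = 3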